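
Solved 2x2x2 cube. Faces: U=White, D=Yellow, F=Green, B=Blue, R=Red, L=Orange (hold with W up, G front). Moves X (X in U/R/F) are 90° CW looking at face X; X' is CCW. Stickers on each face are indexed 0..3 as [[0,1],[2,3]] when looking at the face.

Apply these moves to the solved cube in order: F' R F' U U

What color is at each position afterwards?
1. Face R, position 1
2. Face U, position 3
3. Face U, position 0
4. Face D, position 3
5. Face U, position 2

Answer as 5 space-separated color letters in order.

Answer: G W R B G

Derivation:
After move 1 (F'): F=GGGG U=WWRR R=YRYR D=OOYY L=OWOW
After move 2 (R): R=YYRR U=WGRG F=GOGY D=OBYB B=RBWB
After move 3 (F'): F=OYGG U=WGYR R=BYOR D=WWYB L=OGOR
After move 4 (U): U=YWRG F=BYGG R=RBOR B=OGWB L=OYOR
After move 5 (U): U=RYGW F=RBGG R=OGOR B=OYWB L=BYOR
Query 1: R[1] = G
Query 2: U[3] = W
Query 3: U[0] = R
Query 4: D[3] = B
Query 5: U[2] = G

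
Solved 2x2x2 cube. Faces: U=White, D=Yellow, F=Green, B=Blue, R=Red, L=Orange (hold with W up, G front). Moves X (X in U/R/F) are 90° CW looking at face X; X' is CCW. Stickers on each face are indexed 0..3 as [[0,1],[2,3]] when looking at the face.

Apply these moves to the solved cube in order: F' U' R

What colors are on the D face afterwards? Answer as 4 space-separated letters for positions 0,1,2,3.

After move 1 (F'): F=GGGG U=WWRR R=YRYR D=OOYY L=OWOW
After move 2 (U'): U=WRWR F=OWGG R=GGYR B=YRBB L=BBOW
After move 3 (R): R=YGRG U=WWWG F=OOGY D=OBYY B=RRRB
Query: D face = OBYY

Answer: O B Y Y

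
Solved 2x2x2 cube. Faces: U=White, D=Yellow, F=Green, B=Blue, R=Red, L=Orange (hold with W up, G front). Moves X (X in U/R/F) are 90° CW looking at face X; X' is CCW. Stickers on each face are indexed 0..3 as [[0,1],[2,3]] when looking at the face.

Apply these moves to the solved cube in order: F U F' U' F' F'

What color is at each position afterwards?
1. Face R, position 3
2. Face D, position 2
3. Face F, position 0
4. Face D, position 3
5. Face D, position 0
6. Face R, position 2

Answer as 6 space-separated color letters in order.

Answer: R Y G Y B Y

Derivation:
After move 1 (F): F=GGGG U=WWOO R=WRWR D=RRYY L=OYOY
After move 2 (U): U=OWOW F=WRGG R=BBWR B=OYBB L=GGOY
After move 3 (F'): F=RGWG U=OWBW R=RBRR D=GYYY L=GWOO
After move 4 (U'): U=WWOB F=GWWG R=RGRR B=RBBB L=OYOO
After move 5 (F'): F=WGGW U=WWRR R=YGGR D=YOYY L=OBOO
After move 6 (F'): F=GWWG U=WWYG R=OGYR D=BOYY L=OROR
Query 1: R[3] = R
Query 2: D[2] = Y
Query 3: F[0] = G
Query 4: D[3] = Y
Query 5: D[0] = B
Query 6: R[2] = Y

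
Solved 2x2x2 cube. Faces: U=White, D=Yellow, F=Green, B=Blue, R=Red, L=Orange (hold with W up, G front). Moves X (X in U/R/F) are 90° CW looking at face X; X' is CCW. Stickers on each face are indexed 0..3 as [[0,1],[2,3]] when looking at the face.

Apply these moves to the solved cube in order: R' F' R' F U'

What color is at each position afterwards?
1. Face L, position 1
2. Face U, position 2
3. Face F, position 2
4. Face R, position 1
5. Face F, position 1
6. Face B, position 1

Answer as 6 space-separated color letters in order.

After move 1 (R'): R=RRRR U=WBWB F=GWGW D=YGYG B=YBYB
After move 2 (F'): F=WWGG U=WBRR R=GRYR D=OOYG L=OBOW
After move 3 (R'): R=RRGY U=WYRY F=WBGR D=OWYG B=GBOB
After move 4 (F): F=GWRB U=WYWB R=RRYY D=GRYG L=OOOW
After move 5 (U'): U=YBWW F=OORB R=GWYY B=RROB L=GBOW
Query 1: L[1] = B
Query 2: U[2] = W
Query 3: F[2] = R
Query 4: R[1] = W
Query 5: F[1] = O
Query 6: B[1] = R

Answer: B W R W O R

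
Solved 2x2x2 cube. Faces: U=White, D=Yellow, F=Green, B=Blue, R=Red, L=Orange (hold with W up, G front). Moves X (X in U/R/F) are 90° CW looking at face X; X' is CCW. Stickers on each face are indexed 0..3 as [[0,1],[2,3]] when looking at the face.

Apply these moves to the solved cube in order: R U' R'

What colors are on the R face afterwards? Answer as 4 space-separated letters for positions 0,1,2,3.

Answer: Y R G R

Derivation:
After move 1 (R): R=RRRR U=WGWG F=GYGY D=YBYB B=WBWB
After move 2 (U'): U=GGWW F=OOGY R=GYRR B=RRWB L=WBOO
After move 3 (R'): R=YRGR U=GWWR F=OGGW D=YOYY B=BRBB
Query: R face = YRGR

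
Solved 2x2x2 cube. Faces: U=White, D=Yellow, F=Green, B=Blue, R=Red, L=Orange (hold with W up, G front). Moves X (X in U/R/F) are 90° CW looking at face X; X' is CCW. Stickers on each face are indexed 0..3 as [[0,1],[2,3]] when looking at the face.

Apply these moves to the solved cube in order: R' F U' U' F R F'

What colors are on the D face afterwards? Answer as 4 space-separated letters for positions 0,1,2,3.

After move 1 (R'): R=RRRR U=WBWB F=GWGW D=YGYG B=YBYB
After move 2 (F): F=GGWW U=WBOO R=WRBR D=RRYG L=OYOG
After move 3 (U'): U=BOWO F=OYWW R=GGBR B=WRYB L=YBOG
After move 4 (U'): U=OOBW F=YBWW R=OYBR B=GGYB L=WROG
After move 5 (F): F=WYWB U=OOGR R=BYWR D=BOYG L=WROR
After move 6 (R): R=WBRY U=OYGB F=WOWG D=BYYG B=RGOB
After move 7 (F'): F=OGWW U=OYWR R=YBBY D=RRYG L=WBOG
Query: D face = RRYG

Answer: R R Y G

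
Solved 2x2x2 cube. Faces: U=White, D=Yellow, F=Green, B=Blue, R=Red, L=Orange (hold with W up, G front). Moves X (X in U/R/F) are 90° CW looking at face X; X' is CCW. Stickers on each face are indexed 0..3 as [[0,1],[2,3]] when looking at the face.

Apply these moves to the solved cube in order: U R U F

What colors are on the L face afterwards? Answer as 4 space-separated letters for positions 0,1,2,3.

Answer: R Y O B

Derivation:
After move 1 (U): U=WWWW F=RRGG R=BBRR B=OOBB L=GGOO
After move 2 (R): R=RBRB U=WRWG F=RYGY D=YBYO B=WOWB
After move 3 (U): U=WWGR F=RBGY R=WORB B=GGWB L=RYOO
After move 4 (F): F=GRYB U=WWOY R=GORB D=RWYO L=RYOB
Query: L face = RYOB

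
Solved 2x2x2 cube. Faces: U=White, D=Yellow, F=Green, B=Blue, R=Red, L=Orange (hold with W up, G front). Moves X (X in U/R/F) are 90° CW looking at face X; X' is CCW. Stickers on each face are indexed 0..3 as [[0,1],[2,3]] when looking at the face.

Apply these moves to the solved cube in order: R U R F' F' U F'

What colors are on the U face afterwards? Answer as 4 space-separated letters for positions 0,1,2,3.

After move 1 (R): R=RRRR U=WGWG F=GYGY D=YBYB B=WBWB
After move 2 (U): U=WWGG F=RRGY R=WBRR B=OOWB L=GYOO
After move 3 (R): R=RWRB U=WRGY F=RBGB D=YWYO B=GOWB
After move 4 (F'): F=BBRG U=WRRR R=WWYB D=YOYO L=GYOG
After move 5 (F'): F=BGBR U=WRWY R=OWYB D=YGYO L=GROR
After move 6 (U): U=WWYR F=OWBR R=GOYB B=GRWB L=BGOR
After move 7 (F'): F=WROB U=WWGY R=GOYB D=GRYO L=BROY
Query: U face = WWGY

Answer: W W G Y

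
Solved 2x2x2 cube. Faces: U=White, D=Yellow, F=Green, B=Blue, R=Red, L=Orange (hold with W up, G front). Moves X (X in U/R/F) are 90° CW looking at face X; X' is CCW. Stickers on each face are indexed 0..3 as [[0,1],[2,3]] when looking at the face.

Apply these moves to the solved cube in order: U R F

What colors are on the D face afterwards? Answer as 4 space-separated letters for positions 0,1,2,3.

Answer: R R Y O

Derivation:
After move 1 (U): U=WWWW F=RRGG R=BBRR B=OOBB L=GGOO
After move 2 (R): R=RBRB U=WRWG F=RYGY D=YBYO B=WOWB
After move 3 (F): F=GRYY U=WROG R=WBGB D=RRYO L=GYOB
Query: D face = RRYO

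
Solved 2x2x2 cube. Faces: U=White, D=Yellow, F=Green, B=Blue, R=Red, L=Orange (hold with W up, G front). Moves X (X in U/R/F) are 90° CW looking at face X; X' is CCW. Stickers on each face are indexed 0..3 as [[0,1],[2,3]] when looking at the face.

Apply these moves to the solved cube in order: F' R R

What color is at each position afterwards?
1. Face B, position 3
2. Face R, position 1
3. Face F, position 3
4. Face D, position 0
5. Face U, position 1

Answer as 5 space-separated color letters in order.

After move 1 (F'): F=GGGG U=WWRR R=YRYR D=OOYY L=OWOW
After move 2 (R): R=YYRR U=WGRG F=GOGY D=OBYB B=RBWB
After move 3 (R): R=RYRY U=WORY F=GBGB D=OWYR B=GBGB
Query 1: B[3] = B
Query 2: R[1] = Y
Query 3: F[3] = B
Query 4: D[0] = O
Query 5: U[1] = O

Answer: B Y B O O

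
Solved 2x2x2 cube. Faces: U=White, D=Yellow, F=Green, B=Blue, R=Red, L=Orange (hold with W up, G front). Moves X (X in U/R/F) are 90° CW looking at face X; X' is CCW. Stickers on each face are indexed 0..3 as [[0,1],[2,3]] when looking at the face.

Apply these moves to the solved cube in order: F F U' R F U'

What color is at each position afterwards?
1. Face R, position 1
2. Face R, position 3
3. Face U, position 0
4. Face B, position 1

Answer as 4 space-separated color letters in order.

After move 1 (F): F=GGGG U=WWOO R=WRWR D=RRYY L=OYOY
After move 2 (F): F=GGGG U=WWYY R=OROR D=WWYY L=OROR
After move 3 (U'): U=WYWY F=ORGG R=GGOR B=ORBB L=BBOR
After move 4 (R): R=OGRG U=WRWG F=OWGY D=WBYO B=YRYB
After move 5 (F): F=GOYW U=WRRB R=WGGG D=ROYO L=BWOB
After move 6 (U'): U=RBWR F=BWYW R=GOGG B=WGYB L=YROB
Query 1: R[1] = O
Query 2: R[3] = G
Query 3: U[0] = R
Query 4: B[1] = G

Answer: O G R G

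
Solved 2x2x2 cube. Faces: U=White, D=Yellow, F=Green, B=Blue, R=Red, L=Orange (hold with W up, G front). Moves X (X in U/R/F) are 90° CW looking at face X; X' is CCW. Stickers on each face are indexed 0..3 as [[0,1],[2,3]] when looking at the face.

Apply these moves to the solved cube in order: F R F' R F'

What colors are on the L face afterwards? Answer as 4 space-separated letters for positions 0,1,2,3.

After move 1 (F): F=GGGG U=WWOO R=WRWR D=RRYY L=OYOY
After move 2 (R): R=WWRR U=WGOG F=GRGY D=RBYB B=OBWB
After move 3 (F'): F=RYGG U=WGWR R=BWRR D=YYYB L=OGOO
After move 4 (R): R=RBRW U=WYWG F=RYGB D=YWYO B=RBGB
After move 5 (F'): F=YBRG U=WYRR R=WBYW D=GOYO L=OGOW
Query: L face = OGOW

Answer: O G O W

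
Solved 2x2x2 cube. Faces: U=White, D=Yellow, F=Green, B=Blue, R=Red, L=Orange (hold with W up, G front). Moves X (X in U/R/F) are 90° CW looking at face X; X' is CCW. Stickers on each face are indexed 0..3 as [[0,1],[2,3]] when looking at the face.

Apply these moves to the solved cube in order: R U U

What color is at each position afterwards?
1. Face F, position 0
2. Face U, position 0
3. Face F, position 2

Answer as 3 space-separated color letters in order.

Answer: W G G

Derivation:
After move 1 (R): R=RRRR U=WGWG F=GYGY D=YBYB B=WBWB
After move 2 (U): U=WWGG F=RRGY R=WBRR B=OOWB L=GYOO
After move 3 (U): U=GWGW F=WBGY R=OORR B=GYWB L=RROO
Query 1: F[0] = W
Query 2: U[0] = G
Query 3: F[2] = G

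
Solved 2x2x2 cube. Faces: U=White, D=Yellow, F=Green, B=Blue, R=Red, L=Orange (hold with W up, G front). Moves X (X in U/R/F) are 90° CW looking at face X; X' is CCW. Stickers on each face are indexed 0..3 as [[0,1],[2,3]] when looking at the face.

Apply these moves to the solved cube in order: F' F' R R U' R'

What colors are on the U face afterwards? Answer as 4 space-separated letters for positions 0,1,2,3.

After move 1 (F'): F=GGGG U=WWRR R=YRYR D=OOYY L=OWOW
After move 2 (F'): F=GGGG U=WWYY R=OROR D=WWYY L=OROR
After move 3 (R): R=OORR U=WGYG F=GWGY D=WBYB B=YBWB
After move 4 (R): R=RORO U=WWYY F=GBGB D=WWYY B=GBGB
After move 5 (U'): U=WYWY F=ORGB R=GBRO B=ROGB L=GBOR
After move 6 (R'): R=BOGR U=WGWR F=OYGY D=WRYB B=YOWB
Query: U face = WGWR

Answer: W G W R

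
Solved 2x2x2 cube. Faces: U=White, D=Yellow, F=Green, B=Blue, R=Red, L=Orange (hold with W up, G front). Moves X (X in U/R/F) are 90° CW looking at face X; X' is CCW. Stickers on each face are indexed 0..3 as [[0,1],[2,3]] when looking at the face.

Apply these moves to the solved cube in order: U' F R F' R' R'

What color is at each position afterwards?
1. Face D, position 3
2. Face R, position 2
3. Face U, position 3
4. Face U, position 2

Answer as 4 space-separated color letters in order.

Answer: R W R W

Derivation:
After move 1 (U'): U=WWWW F=OOGG R=GGRR B=RRBB L=BBOO
After move 2 (F): F=GOGO U=WWOB R=WGWR D=RGYY L=BYOY
After move 3 (R): R=WWRG U=WOOO F=GGGY D=RBYR B=BRWB
After move 4 (F'): F=GYGG U=WOWR R=BWRG D=YYYR L=BOOO
After move 5 (R'): R=WGBR U=WWWB F=GOGR D=YYYG B=RRYB
After move 6 (R'): R=GRWB U=WYWR F=GWGB D=YOYR B=GRYB
Query 1: D[3] = R
Query 2: R[2] = W
Query 3: U[3] = R
Query 4: U[2] = W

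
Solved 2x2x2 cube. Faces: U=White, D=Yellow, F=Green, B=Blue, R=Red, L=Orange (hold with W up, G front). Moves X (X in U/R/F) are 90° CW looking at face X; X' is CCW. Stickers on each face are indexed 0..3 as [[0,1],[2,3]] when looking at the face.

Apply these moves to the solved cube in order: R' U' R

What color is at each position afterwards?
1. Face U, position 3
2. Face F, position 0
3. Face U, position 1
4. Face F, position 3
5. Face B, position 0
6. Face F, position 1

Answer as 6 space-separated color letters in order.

Answer: W O O G W G

Derivation:
After move 1 (R'): R=RRRR U=WBWB F=GWGW D=YGYG B=YBYB
After move 2 (U'): U=BBWW F=OOGW R=GWRR B=RRYB L=YBOO
After move 3 (R): R=RGRW U=BOWW F=OGGG D=YYYR B=WRBB
Query 1: U[3] = W
Query 2: F[0] = O
Query 3: U[1] = O
Query 4: F[3] = G
Query 5: B[0] = W
Query 6: F[1] = G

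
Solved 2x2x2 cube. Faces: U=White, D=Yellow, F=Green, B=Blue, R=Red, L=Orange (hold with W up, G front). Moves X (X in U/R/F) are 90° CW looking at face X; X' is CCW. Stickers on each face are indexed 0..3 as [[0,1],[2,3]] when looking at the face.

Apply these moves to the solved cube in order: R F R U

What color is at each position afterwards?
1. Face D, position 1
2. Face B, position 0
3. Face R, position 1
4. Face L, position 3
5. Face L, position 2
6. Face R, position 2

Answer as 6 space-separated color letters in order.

After move 1 (R): R=RRRR U=WGWG F=GYGY D=YBYB B=WBWB
After move 2 (F): F=GGYY U=WGOO R=WRGR D=RRYB L=OYOB
After move 3 (R): R=GWRR U=WGOY F=GRYB D=RWYW B=OBGB
After move 4 (U): U=OWYG F=GWYB R=OBRR B=OYGB L=GROB
Query 1: D[1] = W
Query 2: B[0] = O
Query 3: R[1] = B
Query 4: L[3] = B
Query 5: L[2] = O
Query 6: R[2] = R

Answer: W O B B O R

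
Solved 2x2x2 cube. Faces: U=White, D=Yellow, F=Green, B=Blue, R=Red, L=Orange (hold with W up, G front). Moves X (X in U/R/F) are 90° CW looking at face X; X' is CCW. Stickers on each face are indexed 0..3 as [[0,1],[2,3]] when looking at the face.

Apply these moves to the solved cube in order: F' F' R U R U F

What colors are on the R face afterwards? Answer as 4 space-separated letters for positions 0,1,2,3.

Answer: Y R O B

Derivation:
After move 1 (F'): F=GGGG U=WWRR R=YRYR D=OOYY L=OWOW
After move 2 (F'): F=GGGG U=WWYY R=OROR D=WWYY L=OROR
After move 3 (R): R=OORR U=WGYG F=GWGY D=WBYB B=YBWB
After move 4 (U): U=YWGG F=OOGY R=YBRR B=ORWB L=GWOR
After move 5 (R): R=RYRB U=YOGY F=OBGB D=WWYO B=GRWB
After move 6 (U): U=GYYO F=RYGB R=GRRB B=GWWB L=OBOR
After move 7 (F): F=GRBY U=GYRB R=YROB D=RGYO L=OWOW
Query: R face = YROB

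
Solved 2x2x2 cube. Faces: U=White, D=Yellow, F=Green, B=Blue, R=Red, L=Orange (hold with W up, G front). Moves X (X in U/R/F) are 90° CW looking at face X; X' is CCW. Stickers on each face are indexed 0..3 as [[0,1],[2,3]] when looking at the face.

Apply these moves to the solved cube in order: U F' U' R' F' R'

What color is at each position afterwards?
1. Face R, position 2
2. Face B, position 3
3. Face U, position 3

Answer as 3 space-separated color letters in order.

After move 1 (U): U=WWWW F=RRGG R=BBRR B=OOBB L=GGOO
After move 2 (F'): F=RGRG U=WWBR R=YBYR D=GOYY L=GWOW
After move 3 (U'): U=WRWB F=GWRG R=RGYR B=YBBB L=OOOW
After move 4 (R'): R=GRRY U=WBWY F=GRRB D=GWYG B=YBOB
After move 5 (F'): F=RBGR U=WBGR R=WRGY D=OWYG L=OYOW
After move 6 (R'): R=RYWG U=WOGY F=RBGR D=OBYR B=GBWB
Query 1: R[2] = W
Query 2: B[3] = B
Query 3: U[3] = Y

Answer: W B Y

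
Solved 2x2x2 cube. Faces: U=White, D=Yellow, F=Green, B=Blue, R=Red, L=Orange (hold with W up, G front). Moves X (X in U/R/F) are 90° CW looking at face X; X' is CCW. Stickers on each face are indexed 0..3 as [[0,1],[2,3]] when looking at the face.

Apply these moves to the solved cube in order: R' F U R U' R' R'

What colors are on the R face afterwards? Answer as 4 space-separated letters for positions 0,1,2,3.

After move 1 (R'): R=RRRR U=WBWB F=GWGW D=YGYG B=YBYB
After move 2 (F): F=GGWW U=WBOO R=WRBR D=RRYG L=OYOG
After move 3 (U): U=OWOB F=WRWW R=YBBR B=OYYB L=GGOG
After move 4 (R): R=BYRB U=OROW F=WRWG D=RYYO B=BYWB
After move 5 (U'): U=RWOO F=GGWG R=WRRB B=BYWB L=BYOG
After move 6 (R'): R=RBWR U=RWOB F=GWWO D=RGYG B=OYYB
After move 7 (R'): R=BRRW U=RYOO F=GWWB D=RWYO B=GYGB
Query: R face = BRRW

Answer: B R R W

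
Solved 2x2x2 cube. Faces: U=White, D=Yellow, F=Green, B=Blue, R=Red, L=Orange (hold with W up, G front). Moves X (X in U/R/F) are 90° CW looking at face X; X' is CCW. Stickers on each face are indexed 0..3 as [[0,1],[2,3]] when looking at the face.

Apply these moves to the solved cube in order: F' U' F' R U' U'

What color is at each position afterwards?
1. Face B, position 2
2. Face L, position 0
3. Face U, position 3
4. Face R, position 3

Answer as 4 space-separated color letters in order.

Answer: R O W G

Derivation:
After move 1 (F'): F=GGGG U=WWRR R=YRYR D=OOYY L=OWOW
After move 2 (U'): U=WRWR F=OWGG R=GGYR B=YRBB L=BBOW
After move 3 (F'): F=WGOG U=WRGY R=OGOR D=BWYY L=BROW
After move 4 (R): R=OORG U=WGGG F=WWOY D=BBYY B=YRRB
After move 5 (U'): U=GGWG F=BROY R=WWRG B=OORB L=YROW
After move 6 (U'): U=GGGW F=YROY R=BRRG B=WWRB L=OOOW
Query 1: B[2] = R
Query 2: L[0] = O
Query 3: U[3] = W
Query 4: R[3] = G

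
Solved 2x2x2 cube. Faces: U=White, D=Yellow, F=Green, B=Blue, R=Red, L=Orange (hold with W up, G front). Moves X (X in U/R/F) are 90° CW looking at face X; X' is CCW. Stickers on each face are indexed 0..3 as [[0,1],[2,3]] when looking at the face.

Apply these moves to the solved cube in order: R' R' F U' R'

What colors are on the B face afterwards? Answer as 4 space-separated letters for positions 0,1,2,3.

Answer: W R R B

Derivation:
After move 1 (R'): R=RRRR U=WBWB F=GWGW D=YGYG B=YBYB
After move 2 (R'): R=RRRR U=WYWY F=GBGB D=YWYW B=GBGB
After move 3 (F): F=GGBB U=WYOO R=WRYR D=RRYW L=OYOW
After move 4 (U'): U=YOWO F=OYBB R=GGYR B=WRGB L=GBOW
After move 5 (R'): R=GRGY U=YGWW F=OOBO D=RYYB B=WRRB
Query: B face = WRRB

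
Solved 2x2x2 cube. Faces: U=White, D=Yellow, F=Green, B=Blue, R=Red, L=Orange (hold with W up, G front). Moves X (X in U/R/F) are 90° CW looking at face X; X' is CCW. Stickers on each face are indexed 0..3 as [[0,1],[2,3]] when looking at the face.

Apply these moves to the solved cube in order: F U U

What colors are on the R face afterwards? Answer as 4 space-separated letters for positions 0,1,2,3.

Answer: O Y W R

Derivation:
After move 1 (F): F=GGGG U=WWOO R=WRWR D=RRYY L=OYOY
After move 2 (U): U=OWOW F=WRGG R=BBWR B=OYBB L=GGOY
After move 3 (U): U=OOWW F=BBGG R=OYWR B=GGBB L=WROY
Query: R face = OYWR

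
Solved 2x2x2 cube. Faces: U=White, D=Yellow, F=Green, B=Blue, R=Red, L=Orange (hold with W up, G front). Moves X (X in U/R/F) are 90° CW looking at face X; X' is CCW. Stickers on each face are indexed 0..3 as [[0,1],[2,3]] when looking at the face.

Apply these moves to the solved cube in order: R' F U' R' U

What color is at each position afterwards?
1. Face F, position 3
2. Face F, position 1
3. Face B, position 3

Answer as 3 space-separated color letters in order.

After move 1 (R'): R=RRRR U=WBWB F=GWGW D=YGYG B=YBYB
After move 2 (F): F=GGWW U=WBOO R=WRBR D=RRYG L=OYOG
After move 3 (U'): U=BOWO F=OYWW R=GGBR B=WRYB L=YBOG
After move 4 (R'): R=GRGB U=BYWW F=OOWO D=RYYW B=GRRB
After move 5 (U): U=WBWY F=GRWO R=GRGB B=YBRB L=OOOG
Query 1: F[3] = O
Query 2: F[1] = R
Query 3: B[3] = B

Answer: O R B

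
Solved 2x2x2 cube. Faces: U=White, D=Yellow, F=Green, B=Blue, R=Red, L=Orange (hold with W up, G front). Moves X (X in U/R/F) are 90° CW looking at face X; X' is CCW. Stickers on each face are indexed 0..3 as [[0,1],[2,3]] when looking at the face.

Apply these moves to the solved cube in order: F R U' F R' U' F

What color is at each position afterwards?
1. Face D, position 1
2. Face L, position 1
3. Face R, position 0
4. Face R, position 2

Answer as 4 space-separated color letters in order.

Answer: G R G Y

Derivation:
After move 1 (F): F=GGGG U=WWOO R=WRWR D=RRYY L=OYOY
After move 2 (R): R=WWRR U=WGOG F=GRGY D=RBYB B=OBWB
After move 3 (U'): U=GGWO F=OYGY R=GRRR B=WWWB L=OBOY
After move 4 (F): F=GOYY U=GGYB R=WROR D=RGYB L=OROB
After move 5 (R'): R=RRWO U=GWYW F=GGYB D=ROYY B=BWGB
After move 6 (U'): U=WWGY F=ORYB R=GGWO B=RRGB L=BWOB
After move 7 (F): F=YOBR U=WWBW R=GGYO D=WGYY L=BROO
Query 1: D[1] = G
Query 2: L[1] = R
Query 3: R[0] = G
Query 4: R[2] = Y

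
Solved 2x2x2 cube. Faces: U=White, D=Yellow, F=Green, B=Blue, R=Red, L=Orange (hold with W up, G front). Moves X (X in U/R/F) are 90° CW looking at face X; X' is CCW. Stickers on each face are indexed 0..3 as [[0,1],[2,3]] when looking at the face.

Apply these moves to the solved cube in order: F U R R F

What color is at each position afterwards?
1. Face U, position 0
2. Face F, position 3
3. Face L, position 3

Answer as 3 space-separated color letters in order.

After move 1 (F): F=GGGG U=WWOO R=WRWR D=RRYY L=OYOY
After move 2 (U): U=OWOW F=WRGG R=BBWR B=OYBB L=GGOY
After move 3 (R): R=WBRB U=OROG F=WRGY D=RBYO B=WYWB
After move 4 (R): R=RWBB U=OROY F=WBGO D=RWYW B=GYRB
After move 5 (F): F=GWOB U=ORYG R=OWYB D=BRYW L=GROW
Query 1: U[0] = O
Query 2: F[3] = B
Query 3: L[3] = W

Answer: O B W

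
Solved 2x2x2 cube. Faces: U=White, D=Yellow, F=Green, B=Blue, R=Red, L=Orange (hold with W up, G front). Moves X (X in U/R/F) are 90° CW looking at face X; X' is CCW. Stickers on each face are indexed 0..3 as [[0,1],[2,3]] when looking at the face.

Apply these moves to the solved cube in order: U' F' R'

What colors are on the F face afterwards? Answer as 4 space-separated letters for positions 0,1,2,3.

After move 1 (U'): U=WWWW F=OOGG R=GGRR B=RRBB L=BBOO
After move 2 (F'): F=OGOG U=WWGR R=YGYR D=BOYY L=BWOW
After move 3 (R'): R=GRYY U=WBGR F=OWOR D=BGYG B=YROB
Query: F face = OWOR

Answer: O W O R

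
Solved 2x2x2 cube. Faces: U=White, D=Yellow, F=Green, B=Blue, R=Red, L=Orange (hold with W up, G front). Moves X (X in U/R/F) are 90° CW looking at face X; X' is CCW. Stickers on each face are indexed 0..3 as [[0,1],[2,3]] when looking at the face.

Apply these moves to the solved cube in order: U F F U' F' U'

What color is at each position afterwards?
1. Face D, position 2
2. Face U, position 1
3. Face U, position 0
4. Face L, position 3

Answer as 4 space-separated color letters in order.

After move 1 (U): U=WWWW F=RRGG R=BBRR B=OOBB L=GGOO
After move 2 (F): F=GRGR U=WWOG R=WBWR D=RBYY L=GYOY
After move 3 (F): F=GGRR U=WWYY R=OBGR D=WWYY L=GROB
After move 4 (U'): U=WYWY F=GRRR R=GGGR B=OBBB L=OOOB
After move 5 (F'): F=RRGR U=WYGG R=WGWR D=OBYY L=OYOW
After move 6 (U'): U=YGWG F=OYGR R=RRWR B=WGBB L=OBOW
Query 1: D[2] = Y
Query 2: U[1] = G
Query 3: U[0] = Y
Query 4: L[3] = W

Answer: Y G Y W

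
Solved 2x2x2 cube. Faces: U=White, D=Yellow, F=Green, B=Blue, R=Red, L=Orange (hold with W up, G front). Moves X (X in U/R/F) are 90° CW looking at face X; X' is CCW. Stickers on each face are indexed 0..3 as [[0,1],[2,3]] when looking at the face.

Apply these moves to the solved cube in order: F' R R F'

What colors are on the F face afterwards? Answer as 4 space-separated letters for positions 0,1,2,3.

After move 1 (F'): F=GGGG U=WWRR R=YRYR D=OOYY L=OWOW
After move 2 (R): R=YYRR U=WGRG F=GOGY D=OBYB B=RBWB
After move 3 (R): R=RYRY U=WORY F=GBGB D=OWYR B=GBGB
After move 4 (F'): F=BBGG U=WORR R=WYOY D=WWYR L=OYOR
Query: F face = BBGG

Answer: B B G G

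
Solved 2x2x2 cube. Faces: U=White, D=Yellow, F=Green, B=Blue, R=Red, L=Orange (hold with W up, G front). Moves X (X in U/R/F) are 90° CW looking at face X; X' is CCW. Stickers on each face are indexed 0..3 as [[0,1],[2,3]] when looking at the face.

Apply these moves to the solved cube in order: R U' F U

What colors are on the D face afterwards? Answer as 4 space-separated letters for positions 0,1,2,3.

Answer: R G Y B

Derivation:
After move 1 (R): R=RRRR U=WGWG F=GYGY D=YBYB B=WBWB
After move 2 (U'): U=GGWW F=OOGY R=GYRR B=RRWB L=WBOO
After move 3 (F): F=GOYO U=GGOB R=WYWR D=RGYB L=WYOB
After move 4 (U): U=OGBG F=WYYO R=RRWR B=WYWB L=GOOB
Query: D face = RGYB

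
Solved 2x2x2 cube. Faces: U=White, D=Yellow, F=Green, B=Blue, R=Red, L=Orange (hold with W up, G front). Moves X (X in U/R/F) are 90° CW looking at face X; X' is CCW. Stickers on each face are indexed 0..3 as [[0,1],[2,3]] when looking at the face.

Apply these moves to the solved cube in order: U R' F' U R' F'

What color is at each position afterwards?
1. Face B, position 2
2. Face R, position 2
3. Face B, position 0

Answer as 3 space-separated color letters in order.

Answer: O G G

Derivation:
After move 1 (U): U=WWWW F=RRGG R=BBRR B=OOBB L=GGOO
After move 2 (R'): R=BRBR U=WBWO F=RWGW D=YRYG B=YOYB
After move 3 (F'): F=WWRG U=WBBB R=RRYR D=GOYG L=GOOW
After move 4 (U): U=BWBB F=RRRG R=YOYR B=GOYB L=WWOW
After move 5 (R'): R=ORYY U=BYBG F=RWRB D=GRYG B=GOOB
After move 6 (F'): F=WBRR U=BYOY R=RRGY D=WWYG L=WGOB
Query 1: B[2] = O
Query 2: R[2] = G
Query 3: B[0] = G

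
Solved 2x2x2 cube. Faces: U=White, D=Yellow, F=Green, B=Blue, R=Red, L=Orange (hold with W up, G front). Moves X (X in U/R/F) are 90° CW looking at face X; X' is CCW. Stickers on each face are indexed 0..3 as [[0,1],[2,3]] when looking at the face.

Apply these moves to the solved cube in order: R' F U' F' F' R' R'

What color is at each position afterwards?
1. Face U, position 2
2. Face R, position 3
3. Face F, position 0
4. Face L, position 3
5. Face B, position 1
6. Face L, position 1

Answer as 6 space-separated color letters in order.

Answer: R G W G R B

Derivation:
After move 1 (R'): R=RRRR U=WBWB F=GWGW D=YGYG B=YBYB
After move 2 (F): F=GGWW U=WBOO R=WRBR D=RRYG L=OYOG
After move 3 (U'): U=BOWO F=OYWW R=GGBR B=WRYB L=YBOG
After move 4 (F'): F=YWOW U=BOGB R=RGRR D=BGYG L=YOOW
After move 5 (F'): F=WWYO U=BORR R=GGBR D=OWYG L=YBOG
After move 6 (R'): R=GRGB U=BYRW F=WOYR D=OWYO B=GRWB
After move 7 (R'): R=RBGG U=BWRG F=WYYW D=OOYR B=ORWB
Query 1: U[2] = R
Query 2: R[3] = G
Query 3: F[0] = W
Query 4: L[3] = G
Query 5: B[1] = R
Query 6: L[1] = B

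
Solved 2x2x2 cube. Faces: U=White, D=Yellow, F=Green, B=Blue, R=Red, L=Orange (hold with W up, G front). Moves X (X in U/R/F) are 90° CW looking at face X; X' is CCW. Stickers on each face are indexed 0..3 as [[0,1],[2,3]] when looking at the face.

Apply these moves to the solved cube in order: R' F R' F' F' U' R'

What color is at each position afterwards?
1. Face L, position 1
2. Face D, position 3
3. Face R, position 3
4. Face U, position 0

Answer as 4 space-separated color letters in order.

After move 1 (R'): R=RRRR U=WBWB F=GWGW D=YGYG B=YBYB
After move 2 (F): F=GGWW U=WBOO R=WRBR D=RRYG L=OYOG
After move 3 (R'): R=RRWB U=WYOY F=GBWO D=RGYW B=GBRB
After move 4 (F'): F=BOGW U=WYRW R=GRRB D=YGYW L=OYOO
After move 5 (F'): F=OWBG U=WYGR R=GRYB D=YOYW L=OWOR
After move 6 (U'): U=YRWG F=OWBG R=OWYB B=GRRB L=GBOR
After move 7 (R'): R=WBOY U=YRWG F=ORBG D=YWYG B=WROB
Query 1: L[1] = B
Query 2: D[3] = G
Query 3: R[3] = Y
Query 4: U[0] = Y

Answer: B G Y Y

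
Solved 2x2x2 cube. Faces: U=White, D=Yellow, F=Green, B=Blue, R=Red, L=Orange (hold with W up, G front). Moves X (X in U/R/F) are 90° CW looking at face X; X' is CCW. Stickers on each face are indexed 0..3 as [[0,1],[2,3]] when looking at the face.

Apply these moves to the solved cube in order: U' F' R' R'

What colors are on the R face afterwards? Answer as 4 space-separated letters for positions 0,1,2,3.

Answer: R Y G Y

Derivation:
After move 1 (U'): U=WWWW F=OOGG R=GGRR B=RRBB L=BBOO
After move 2 (F'): F=OGOG U=WWGR R=YGYR D=BOYY L=BWOW
After move 3 (R'): R=GRYY U=WBGR F=OWOR D=BGYG B=YROB
After move 4 (R'): R=RYGY U=WOGY F=OBOR D=BWYR B=GRGB
Query: R face = RYGY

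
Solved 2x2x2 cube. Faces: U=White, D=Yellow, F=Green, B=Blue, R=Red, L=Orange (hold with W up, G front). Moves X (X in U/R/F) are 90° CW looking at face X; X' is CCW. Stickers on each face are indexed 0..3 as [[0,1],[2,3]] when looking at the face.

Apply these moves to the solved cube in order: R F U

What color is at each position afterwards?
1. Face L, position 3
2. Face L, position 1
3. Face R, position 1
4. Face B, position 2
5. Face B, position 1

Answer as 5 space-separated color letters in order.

After move 1 (R): R=RRRR U=WGWG F=GYGY D=YBYB B=WBWB
After move 2 (F): F=GGYY U=WGOO R=WRGR D=RRYB L=OYOB
After move 3 (U): U=OWOG F=WRYY R=WBGR B=OYWB L=GGOB
Query 1: L[3] = B
Query 2: L[1] = G
Query 3: R[1] = B
Query 4: B[2] = W
Query 5: B[1] = Y

Answer: B G B W Y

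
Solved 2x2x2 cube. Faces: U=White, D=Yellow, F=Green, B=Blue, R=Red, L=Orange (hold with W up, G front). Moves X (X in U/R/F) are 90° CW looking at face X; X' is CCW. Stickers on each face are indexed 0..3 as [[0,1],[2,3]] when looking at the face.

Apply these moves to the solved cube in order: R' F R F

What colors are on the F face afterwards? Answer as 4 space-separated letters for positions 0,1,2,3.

After move 1 (R'): R=RRRR U=WBWB F=GWGW D=YGYG B=YBYB
After move 2 (F): F=GGWW U=WBOO R=WRBR D=RRYG L=OYOG
After move 3 (R): R=BWRR U=WGOW F=GRWG D=RYYY B=OBBB
After move 4 (F): F=WGGR U=WGGY R=OWWR D=RBYY L=OROY
Query: F face = WGGR

Answer: W G G R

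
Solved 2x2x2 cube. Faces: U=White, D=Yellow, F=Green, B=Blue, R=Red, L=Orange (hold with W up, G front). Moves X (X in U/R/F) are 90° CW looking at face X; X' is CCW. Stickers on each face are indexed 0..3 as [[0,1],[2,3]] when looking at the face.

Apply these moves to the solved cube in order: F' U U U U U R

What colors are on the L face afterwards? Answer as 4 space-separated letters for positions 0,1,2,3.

After move 1 (F'): F=GGGG U=WWRR R=YRYR D=OOYY L=OWOW
After move 2 (U): U=RWRW F=YRGG R=BBYR B=OWBB L=GGOW
After move 3 (U): U=RRWW F=BBGG R=OWYR B=GGBB L=YROW
After move 4 (U): U=WRWR F=OWGG R=GGYR B=YRBB L=BBOW
After move 5 (U): U=WWRR F=GGGG R=YRYR B=BBBB L=OWOW
After move 6 (U): U=RWRW F=YRGG R=BBYR B=OWBB L=GGOW
After move 7 (R): R=YBRB U=RRRG F=YOGY D=OBYO B=WWWB
Query: L face = GGOW

Answer: G G O W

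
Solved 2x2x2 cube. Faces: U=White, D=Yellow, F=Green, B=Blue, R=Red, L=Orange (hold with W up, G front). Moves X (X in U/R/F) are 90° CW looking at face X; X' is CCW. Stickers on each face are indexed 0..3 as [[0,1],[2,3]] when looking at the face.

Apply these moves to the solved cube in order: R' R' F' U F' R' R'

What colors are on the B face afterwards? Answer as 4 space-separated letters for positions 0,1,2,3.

Answer: G Y G B

Derivation:
After move 1 (R'): R=RRRR U=WBWB F=GWGW D=YGYG B=YBYB
After move 2 (R'): R=RRRR U=WYWY F=GBGB D=YWYW B=GBGB
After move 3 (F'): F=BBGG U=WYRR R=WRYR D=OOYW L=OYOW
After move 4 (U): U=RWRY F=WRGG R=GBYR B=OYGB L=BBOW
After move 5 (F'): F=RGWG U=RWGY R=OBOR D=BWYW L=BYOR
After move 6 (R'): R=BROO U=RGGO F=RWWY D=BGYG B=WYWB
After move 7 (R'): R=ROBO U=RWGW F=RGWO D=BWYY B=GYGB
Query: B face = GYGB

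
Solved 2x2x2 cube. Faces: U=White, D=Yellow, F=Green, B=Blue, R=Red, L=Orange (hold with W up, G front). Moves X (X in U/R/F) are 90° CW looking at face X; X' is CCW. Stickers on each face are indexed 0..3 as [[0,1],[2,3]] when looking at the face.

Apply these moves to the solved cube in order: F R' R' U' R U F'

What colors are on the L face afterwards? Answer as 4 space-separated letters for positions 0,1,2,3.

Answer: O Y O B

Derivation:
After move 1 (F): F=GGGG U=WWOO R=WRWR D=RRYY L=OYOY
After move 2 (R'): R=RRWW U=WBOB F=GWGO D=RGYG B=YBRB
After move 3 (R'): R=RWRW U=WROY F=GBGB D=RWYO B=GBGB
After move 4 (U'): U=RYWO F=OYGB R=GBRW B=RWGB L=GBOY
After move 5 (R): R=RGWB U=RYWB F=OWGO D=RGYR B=OWYB
After move 6 (U): U=WRBY F=RGGO R=OWWB B=GBYB L=OWOY
After move 7 (F'): F=GORG U=WROW R=GWRB D=WYYR L=OYOB
Query: L face = OYOB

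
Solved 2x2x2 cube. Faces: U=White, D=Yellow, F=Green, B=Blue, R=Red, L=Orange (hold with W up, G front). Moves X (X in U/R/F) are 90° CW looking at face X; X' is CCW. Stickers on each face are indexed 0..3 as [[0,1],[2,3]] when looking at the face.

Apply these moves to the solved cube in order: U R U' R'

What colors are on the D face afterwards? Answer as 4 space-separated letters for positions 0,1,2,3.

After move 1 (U): U=WWWW F=RRGG R=BBRR B=OOBB L=GGOO
After move 2 (R): R=RBRB U=WRWG F=RYGY D=YBYO B=WOWB
After move 3 (U'): U=RGWW F=GGGY R=RYRB B=RBWB L=WOOO
After move 4 (R'): R=YBRR U=RWWR F=GGGW D=YGYY B=OBBB
Query: D face = YGYY

Answer: Y G Y Y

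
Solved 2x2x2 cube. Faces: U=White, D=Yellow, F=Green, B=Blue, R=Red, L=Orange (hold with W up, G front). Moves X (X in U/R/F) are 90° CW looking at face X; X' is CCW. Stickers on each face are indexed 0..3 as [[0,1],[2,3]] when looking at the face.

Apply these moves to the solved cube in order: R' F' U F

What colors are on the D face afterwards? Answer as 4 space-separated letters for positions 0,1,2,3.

After move 1 (R'): R=RRRR U=WBWB F=GWGW D=YGYG B=YBYB
After move 2 (F'): F=WWGG U=WBRR R=GRYR D=OOYG L=OBOW
After move 3 (U): U=RWRB F=GRGG R=YBYR B=OBYB L=WWOW
After move 4 (F): F=GGGR U=RWWW R=RBBR D=YYYG L=WOOO
Query: D face = YYYG

Answer: Y Y Y G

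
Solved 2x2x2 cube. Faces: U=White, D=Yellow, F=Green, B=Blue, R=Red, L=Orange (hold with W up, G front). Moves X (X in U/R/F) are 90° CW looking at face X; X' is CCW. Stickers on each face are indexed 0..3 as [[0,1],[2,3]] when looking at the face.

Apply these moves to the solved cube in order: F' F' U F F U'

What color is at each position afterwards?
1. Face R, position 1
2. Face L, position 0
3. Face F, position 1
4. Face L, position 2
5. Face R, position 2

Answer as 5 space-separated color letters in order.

After move 1 (F'): F=GGGG U=WWRR R=YRYR D=OOYY L=OWOW
After move 2 (F'): F=GGGG U=WWYY R=OROR D=WWYY L=OROR
After move 3 (U): U=YWYW F=ORGG R=BBOR B=ORBB L=GGOR
After move 4 (F): F=GOGR U=YWRG R=YBWR D=OBYY L=GWOW
After move 5 (F): F=GGRO U=YWWW R=RBGR D=WYYY L=GOOB
After move 6 (U'): U=WWYW F=GORO R=GGGR B=RBBB L=OROB
Query 1: R[1] = G
Query 2: L[0] = O
Query 3: F[1] = O
Query 4: L[2] = O
Query 5: R[2] = G

Answer: G O O O G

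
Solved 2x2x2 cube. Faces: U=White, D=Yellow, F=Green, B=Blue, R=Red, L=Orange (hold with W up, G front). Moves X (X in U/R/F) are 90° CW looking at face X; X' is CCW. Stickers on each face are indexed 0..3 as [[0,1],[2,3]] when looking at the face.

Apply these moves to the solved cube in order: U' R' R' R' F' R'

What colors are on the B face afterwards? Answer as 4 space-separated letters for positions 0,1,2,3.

After move 1 (U'): U=WWWW F=OOGG R=GGRR B=RRBB L=BBOO
After move 2 (R'): R=GRGR U=WBWR F=OWGW D=YOYG B=YRYB
After move 3 (R'): R=RRGG U=WYWY F=OBGR D=YWYW B=GROB
After move 4 (R'): R=RGRG U=WOWG F=OYGY D=YBYR B=WRWB
After move 5 (F'): F=YYOG U=WORR R=BGYG D=BOYR L=BGOW
After move 6 (R'): R=GGBY U=WWRW F=YOOR D=BYYG B=RROB
Query: B face = RROB

Answer: R R O B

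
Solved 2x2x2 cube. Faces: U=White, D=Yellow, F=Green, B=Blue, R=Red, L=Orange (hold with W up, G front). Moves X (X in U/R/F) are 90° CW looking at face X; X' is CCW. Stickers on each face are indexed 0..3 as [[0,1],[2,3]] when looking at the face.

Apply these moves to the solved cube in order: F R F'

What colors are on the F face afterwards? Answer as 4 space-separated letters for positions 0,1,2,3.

Answer: R Y G G

Derivation:
After move 1 (F): F=GGGG U=WWOO R=WRWR D=RRYY L=OYOY
After move 2 (R): R=WWRR U=WGOG F=GRGY D=RBYB B=OBWB
After move 3 (F'): F=RYGG U=WGWR R=BWRR D=YYYB L=OGOO
Query: F face = RYGG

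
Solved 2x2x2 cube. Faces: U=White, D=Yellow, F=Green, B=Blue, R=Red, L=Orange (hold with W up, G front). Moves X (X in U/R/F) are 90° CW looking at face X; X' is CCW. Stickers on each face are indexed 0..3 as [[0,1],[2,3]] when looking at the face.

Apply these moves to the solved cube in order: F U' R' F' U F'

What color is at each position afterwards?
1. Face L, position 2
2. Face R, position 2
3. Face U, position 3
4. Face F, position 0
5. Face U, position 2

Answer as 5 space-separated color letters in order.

Answer: O B R R Y

Derivation:
After move 1 (F): F=GGGG U=WWOO R=WRWR D=RRYY L=OYOY
After move 2 (U'): U=WOWO F=OYGG R=GGWR B=WRBB L=BBOY
After move 3 (R'): R=GRGW U=WBWW F=OOGO D=RYYG B=YRRB
After move 4 (F'): F=OOOG U=WBGG R=YRRW D=BYYG L=BWOW
After move 5 (U): U=GWGB F=YROG R=YRRW B=BWRB L=OOOW
After move 6 (F'): F=RGYO U=GWYR R=YRBW D=OWYG L=OBOG
Query 1: L[2] = O
Query 2: R[2] = B
Query 3: U[3] = R
Query 4: F[0] = R
Query 5: U[2] = Y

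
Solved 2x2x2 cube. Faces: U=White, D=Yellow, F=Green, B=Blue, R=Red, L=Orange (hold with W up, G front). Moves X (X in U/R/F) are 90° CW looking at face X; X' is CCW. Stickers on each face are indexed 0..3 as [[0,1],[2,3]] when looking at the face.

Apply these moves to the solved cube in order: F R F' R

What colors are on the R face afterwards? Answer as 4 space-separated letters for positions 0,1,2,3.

Answer: R B R W

Derivation:
After move 1 (F): F=GGGG U=WWOO R=WRWR D=RRYY L=OYOY
After move 2 (R): R=WWRR U=WGOG F=GRGY D=RBYB B=OBWB
After move 3 (F'): F=RYGG U=WGWR R=BWRR D=YYYB L=OGOO
After move 4 (R): R=RBRW U=WYWG F=RYGB D=YWYO B=RBGB
Query: R face = RBRW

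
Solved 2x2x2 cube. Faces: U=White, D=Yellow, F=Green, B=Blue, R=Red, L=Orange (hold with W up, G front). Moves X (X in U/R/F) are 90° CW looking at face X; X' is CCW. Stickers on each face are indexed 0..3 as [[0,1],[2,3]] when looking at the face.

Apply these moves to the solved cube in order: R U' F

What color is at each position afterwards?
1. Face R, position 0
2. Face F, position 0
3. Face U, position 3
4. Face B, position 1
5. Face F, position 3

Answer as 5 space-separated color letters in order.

Answer: W G B R O

Derivation:
After move 1 (R): R=RRRR U=WGWG F=GYGY D=YBYB B=WBWB
After move 2 (U'): U=GGWW F=OOGY R=GYRR B=RRWB L=WBOO
After move 3 (F): F=GOYO U=GGOB R=WYWR D=RGYB L=WYOB
Query 1: R[0] = W
Query 2: F[0] = G
Query 3: U[3] = B
Query 4: B[1] = R
Query 5: F[3] = O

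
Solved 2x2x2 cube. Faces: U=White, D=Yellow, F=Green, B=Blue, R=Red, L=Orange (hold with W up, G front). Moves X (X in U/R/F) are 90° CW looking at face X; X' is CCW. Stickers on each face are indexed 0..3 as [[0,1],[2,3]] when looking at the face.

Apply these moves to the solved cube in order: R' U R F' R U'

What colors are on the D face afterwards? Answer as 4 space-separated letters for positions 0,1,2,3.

Answer: W W Y B

Derivation:
After move 1 (R'): R=RRRR U=WBWB F=GWGW D=YGYG B=YBYB
After move 2 (U): U=WWBB F=RRGW R=YBRR B=OOYB L=GWOO
After move 3 (R): R=RYRB U=WRBW F=RGGG D=YYYO B=BOWB
After move 4 (F'): F=GGRG U=WRRR R=YYYB D=WOYO L=GWOB
After move 5 (R): R=YYBY U=WGRG F=GORO D=WWYB B=RORB
After move 6 (U'): U=GGWR F=GWRO R=GOBY B=YYRB L=ROOB
Query: D face = WWYB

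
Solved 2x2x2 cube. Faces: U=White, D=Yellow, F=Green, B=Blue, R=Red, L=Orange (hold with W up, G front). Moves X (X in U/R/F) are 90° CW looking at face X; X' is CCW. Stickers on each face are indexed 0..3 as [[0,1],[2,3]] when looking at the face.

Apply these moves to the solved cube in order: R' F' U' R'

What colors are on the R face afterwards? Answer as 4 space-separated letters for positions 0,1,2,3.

After move 1 (R'): R=RRRR U=WBWB F=GWGW D=YGYG B=YBYB
After move 2 (F'): F=WWGG U=WBRR R=GRYR D=OOYG L=OBOW
After move 3 (U'): U=BRWR F=OBGG R=WWYR B=GRYB L=YBOW
After move 4 (R'): R=WRWY U=BYWG F=ORGR D=OBYG B=GROB
Query: R face = WRWY

Answer: W R W Y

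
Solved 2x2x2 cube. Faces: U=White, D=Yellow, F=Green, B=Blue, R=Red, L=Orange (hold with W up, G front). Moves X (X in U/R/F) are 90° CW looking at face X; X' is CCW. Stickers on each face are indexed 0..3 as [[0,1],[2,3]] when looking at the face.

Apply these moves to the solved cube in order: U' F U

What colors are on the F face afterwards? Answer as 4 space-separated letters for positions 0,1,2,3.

After move 1 (U'): U=WWWW F=OOGG R=GGRR B=RRBB L=BBOO
After move 2 (F): F=GOGO U=WWOB R=WGWR D=RGYY L=BYOY
After move 3 (U): U=OWBW F=WGGO R=RRWR B=BYBB L=GOOY
Query: F face = WGGO

Answer: W G G O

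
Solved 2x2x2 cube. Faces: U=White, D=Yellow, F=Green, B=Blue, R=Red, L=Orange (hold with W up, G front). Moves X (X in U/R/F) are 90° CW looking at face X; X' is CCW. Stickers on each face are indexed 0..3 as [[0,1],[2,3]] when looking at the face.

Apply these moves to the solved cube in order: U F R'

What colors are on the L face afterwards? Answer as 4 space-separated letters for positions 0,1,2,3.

Answer: G Y O Y

Derivation:
After move 1 (U): U=WWWW F=RRGG R=BBRR B=OOBB L=GGOO
After move 2 (F): F=GRGR U=WWOG R=WBWR D=RBYY L=GYOY
After move 3 (R'): R=BRWW U=WBOO F=GWGG D=RRYR B=YOBB
Query: L face = GYOY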